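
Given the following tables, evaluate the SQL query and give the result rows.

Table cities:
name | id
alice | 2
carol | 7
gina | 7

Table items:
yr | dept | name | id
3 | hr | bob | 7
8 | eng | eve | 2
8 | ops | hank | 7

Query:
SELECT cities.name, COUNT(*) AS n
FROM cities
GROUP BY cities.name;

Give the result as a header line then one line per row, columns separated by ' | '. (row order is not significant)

== RESULT ==
cities.name | n
alice | 1
carol | 1
gina | 1

Derivation:
After GROUP BY (3 rows):
cities.name | n
alice | 1
carol | 1
gina | 1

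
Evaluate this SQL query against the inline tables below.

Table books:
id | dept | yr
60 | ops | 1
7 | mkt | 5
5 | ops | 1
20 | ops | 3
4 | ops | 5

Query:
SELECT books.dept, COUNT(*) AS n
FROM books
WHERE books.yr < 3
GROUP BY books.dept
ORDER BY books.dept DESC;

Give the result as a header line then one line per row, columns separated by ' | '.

== RESULT ==
books.dept | n
ops | 2

Derivation:
After WHERE (2 rows):
books.id | books.dept | books.yr
60 | ops | 1
5 | ops | 1
After GROUP BY (1 rows):
books.dept | n
ops | 2
After ORDER BY (1 rows):
books.dept | n
ops | 2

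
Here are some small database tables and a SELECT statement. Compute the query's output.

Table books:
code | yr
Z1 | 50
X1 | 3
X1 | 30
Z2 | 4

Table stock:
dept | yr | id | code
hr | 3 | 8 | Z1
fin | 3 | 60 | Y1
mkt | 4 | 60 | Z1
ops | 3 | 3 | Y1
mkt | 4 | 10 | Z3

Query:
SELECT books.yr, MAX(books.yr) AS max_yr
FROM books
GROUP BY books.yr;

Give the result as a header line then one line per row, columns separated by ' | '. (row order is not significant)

After GROUP BY (4 rows):
books.yr | max_yr
50 | 50
3 | 3
30 | 30
4 | 4

== RESULT ==
books.yr | max_yr
50 | 50
3 | 3
30 | 30
4 | 4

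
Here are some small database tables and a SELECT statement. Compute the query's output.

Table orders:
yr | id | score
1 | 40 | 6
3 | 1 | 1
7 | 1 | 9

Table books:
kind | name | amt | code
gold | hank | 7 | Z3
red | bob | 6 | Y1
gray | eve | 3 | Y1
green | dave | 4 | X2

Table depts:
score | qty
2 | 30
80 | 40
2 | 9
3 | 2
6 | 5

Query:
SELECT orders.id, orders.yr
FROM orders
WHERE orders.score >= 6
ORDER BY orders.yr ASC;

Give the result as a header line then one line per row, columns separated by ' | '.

== RESULT ==
orders.id | orders.yr
40 | 1
1 | 7

Derivation:
After WHERE (2 rows):
orders.yr | orders.id | orders.score
1 | 40 | 6
7 | 1 | 9
After SELECT (2 rows):
orders.id | orders.yr
40 | 1
1 | 7
After ORDER BY (2 rows):
orders.id | orders.yr
40 | 1
1 | 7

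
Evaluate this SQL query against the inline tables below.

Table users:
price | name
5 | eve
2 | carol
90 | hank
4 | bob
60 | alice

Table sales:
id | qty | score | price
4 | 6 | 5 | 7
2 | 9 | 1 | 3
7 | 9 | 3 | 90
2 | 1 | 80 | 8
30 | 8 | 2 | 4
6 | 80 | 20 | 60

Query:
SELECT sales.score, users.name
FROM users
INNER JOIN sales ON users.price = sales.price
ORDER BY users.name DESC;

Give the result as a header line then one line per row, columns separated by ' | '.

After JOIN sales (3 rows):
users.price | users.name | sales.id | sales.qty | sales.score | sales.price
90 | hank | 7 | 9 | 3 | 90
4 | bob | 30 | 8 | 2 | 4
60 | alice | 6 | 80 | 20 | 60
After SELECT (3 rows):
sales.score | users.name
3 | hank
2 | bob
20 | alice
After ORDER BY (3 rows):
sales.score | users.name
3 | hank
2 | bob
20 | alice

== RESULT ==
sales.score | users.name
3 | hank
2 | bob
20 | alice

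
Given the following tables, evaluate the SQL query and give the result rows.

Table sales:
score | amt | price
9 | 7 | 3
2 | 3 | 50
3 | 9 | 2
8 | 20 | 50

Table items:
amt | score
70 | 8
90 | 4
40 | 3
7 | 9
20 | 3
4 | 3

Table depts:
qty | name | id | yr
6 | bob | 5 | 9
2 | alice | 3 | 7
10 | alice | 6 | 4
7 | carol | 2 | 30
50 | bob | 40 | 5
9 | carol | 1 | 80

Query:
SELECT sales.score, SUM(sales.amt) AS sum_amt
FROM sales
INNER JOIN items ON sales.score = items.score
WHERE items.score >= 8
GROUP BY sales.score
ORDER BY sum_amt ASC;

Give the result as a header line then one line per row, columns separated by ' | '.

== RESULT ==
sales.score | sum_amt
9 | 7
8 | 20

Derivation:
After JOIN items (5 rows):
sales.score | sales.amt | sales.price | items.amt | items.score
9 | 7 | 3 | 7 | 9
3 | 9 | 2 | 40 | 3
3 | 9 | 2 | 20 | 3
3 | 9 | 2 | 4 | 3
8 | 20 | 50 | 70 | 8
After WHERE (2 rows):
sales.score | sales.amt | sales.price | items.amt | items.score
9 | 7 | 3 | 7 | 9
8 | 20 | 50 | 70 | 8
After GROUP BY (2 rows):
sales.score | sum_amt
9 | 7
8 | 20
After ORDER BY (2 rows):
sales.score | sum_amt
9 | 7
8 | 20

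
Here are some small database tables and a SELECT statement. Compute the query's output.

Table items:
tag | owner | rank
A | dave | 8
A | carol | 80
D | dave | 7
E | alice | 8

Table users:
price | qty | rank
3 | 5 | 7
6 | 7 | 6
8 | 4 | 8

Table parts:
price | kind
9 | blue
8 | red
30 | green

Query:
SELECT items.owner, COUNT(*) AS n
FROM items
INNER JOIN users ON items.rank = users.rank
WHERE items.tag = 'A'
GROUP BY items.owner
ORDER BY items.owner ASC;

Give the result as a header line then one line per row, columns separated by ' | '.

== RESULT ==
items.owner | n
dave | 1

Derivation:
After JOIN users (3 rows):
items.tag | items.owner | items.rank | users.price | users.qty | users.rank
A | dave | 8 | 8 | 4 | 8
D | dave | 7 | 3 | 5 | 7
E | alice | 8 | 8 | 4 | 8
After WHERE (1 rows):
items.tag | items.owner | items.rank | users.price | users.qty | users.rank
A | dave | 8 | 8 | 4 | 8
After GROUP BY (1 rows):
items.owner | n
dave | 1
After ORDER BY (1 rows):
items.owner | n
dave | 1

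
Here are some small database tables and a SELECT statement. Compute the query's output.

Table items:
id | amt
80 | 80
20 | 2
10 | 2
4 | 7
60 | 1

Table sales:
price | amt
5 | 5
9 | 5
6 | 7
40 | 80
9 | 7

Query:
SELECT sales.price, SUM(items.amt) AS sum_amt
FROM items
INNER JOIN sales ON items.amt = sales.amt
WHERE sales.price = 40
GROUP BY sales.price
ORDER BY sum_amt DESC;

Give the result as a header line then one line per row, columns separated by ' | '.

After JOIN sales (3 rows):
items.id | items.amt | sales.price | sales.amt
80 | 80 | 40 | 80
4 | 7 | 6 | 7
4 | 7 | 9 | 7
After WHERE (1 rows):
items.id | items.amt | sales.price | sales.amt
80 | 80 | 40 | 80
After GROUP BY (1 rows):
sales.price | sum_amt
40 | 80
After ORDER BY (1 rows):
sales.price | sum_amt
40 | 80

== RESULT ==
sales.price | sum_amt
40 | 80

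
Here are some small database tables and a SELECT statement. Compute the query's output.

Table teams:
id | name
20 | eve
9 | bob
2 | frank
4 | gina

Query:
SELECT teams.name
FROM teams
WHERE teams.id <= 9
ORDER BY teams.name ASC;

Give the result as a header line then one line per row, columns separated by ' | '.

After WHERE (3 rows):
teams.id | teams.name
9 | bob
2 | frank
4 | gina
After SELECT (3 rows):
teams.name
bob
frank
gina
After ORDER BY (3 rows):
teams.name
bob
frank
gina

== RESULT ==
teams.name
bob
frank
gina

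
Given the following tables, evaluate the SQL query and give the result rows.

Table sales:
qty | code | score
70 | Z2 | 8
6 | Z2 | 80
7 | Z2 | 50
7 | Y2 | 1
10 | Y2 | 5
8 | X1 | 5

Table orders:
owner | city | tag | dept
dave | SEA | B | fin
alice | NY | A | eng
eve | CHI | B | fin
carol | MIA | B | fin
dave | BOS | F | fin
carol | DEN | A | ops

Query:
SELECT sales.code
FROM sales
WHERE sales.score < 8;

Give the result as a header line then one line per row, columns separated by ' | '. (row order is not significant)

== RESULT ==
sales.code
Y2
Y2
X1

Derivation:
After WHERE (3 rows):
sales.qty | sales.code | sales.score
7 | Y2 | 1
10 | Y2 | 5
8 | X1 | 5
After SELECT (3 rows):
sales.code
Y2
Y2
X1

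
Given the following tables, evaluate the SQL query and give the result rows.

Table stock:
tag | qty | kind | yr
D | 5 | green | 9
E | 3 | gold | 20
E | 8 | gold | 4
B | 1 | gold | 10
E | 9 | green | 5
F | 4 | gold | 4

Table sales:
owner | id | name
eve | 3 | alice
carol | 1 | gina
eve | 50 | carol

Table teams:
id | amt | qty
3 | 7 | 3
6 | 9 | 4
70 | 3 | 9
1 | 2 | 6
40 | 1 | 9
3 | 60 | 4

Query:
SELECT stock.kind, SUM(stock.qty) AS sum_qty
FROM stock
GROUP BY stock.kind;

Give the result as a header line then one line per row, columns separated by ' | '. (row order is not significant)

== RESULT ==
stock.kind | sum_qty
green | 14
gold | 16

Derivation:
After GROUP BY (2 rows):
stock.kind | sum_qty
green | 14
gold | 16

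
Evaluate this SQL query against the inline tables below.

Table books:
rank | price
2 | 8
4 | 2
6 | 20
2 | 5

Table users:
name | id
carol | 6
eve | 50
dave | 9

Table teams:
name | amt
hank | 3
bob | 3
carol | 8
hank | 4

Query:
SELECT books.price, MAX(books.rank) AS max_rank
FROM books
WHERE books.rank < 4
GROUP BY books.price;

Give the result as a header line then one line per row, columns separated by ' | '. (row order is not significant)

== RESULT ==
books.price | max_rank
8 | 2
5 | 2

Derivation:
After WHERE (2 rows):
books.rank | books.price
2 | 8
2 | 5
After GROUP BY (2 rows):
books.price | max_rank
8 | 2
5 | 2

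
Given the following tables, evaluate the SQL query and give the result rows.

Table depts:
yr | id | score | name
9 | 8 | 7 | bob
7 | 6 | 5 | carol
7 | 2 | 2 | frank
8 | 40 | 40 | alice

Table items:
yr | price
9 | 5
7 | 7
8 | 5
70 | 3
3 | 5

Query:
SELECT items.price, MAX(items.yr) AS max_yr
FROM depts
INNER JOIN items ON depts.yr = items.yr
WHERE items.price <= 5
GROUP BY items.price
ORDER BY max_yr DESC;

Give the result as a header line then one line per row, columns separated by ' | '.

After JOIN items (4 rows):
depts.yr | depts.id | depts.score | depts.name | items.yr | items.price
9 | 8 | 7 | bob | 9 | 5
7 | 6 | 5 | carol | 7 | 7
7 | 2 | 2 | frank | 7 | 7
8 | 40 | 40 | alice | 8 | 5
After WHERE (2 rows):
depts.yr | depts.id | depts.score | depts.name | items.yr | items.price
9 | 8 | 7 | bob | 9 | 5
8 | 40 | 40 | alice | 8 | 5
After GROUP BY (1 rows):
items.price | max_yr
5 | 9
After ORDER BY (1 rows):
items.price | max_yr
5 | 9

== RESULT ==
items.price | max_yr
5 | 9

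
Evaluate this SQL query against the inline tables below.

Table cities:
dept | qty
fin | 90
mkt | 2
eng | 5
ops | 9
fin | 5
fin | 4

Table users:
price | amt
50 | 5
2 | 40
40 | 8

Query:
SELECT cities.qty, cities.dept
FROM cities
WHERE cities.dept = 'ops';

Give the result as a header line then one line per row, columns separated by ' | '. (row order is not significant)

After WHERE (1 rows):
cities.dept | cities.qty
ops | 9
After SELECT (1 rows):
cities.qty | cities.dept
9 | ops

== RESULT ==
cities.qty | cities.dept
9 | ops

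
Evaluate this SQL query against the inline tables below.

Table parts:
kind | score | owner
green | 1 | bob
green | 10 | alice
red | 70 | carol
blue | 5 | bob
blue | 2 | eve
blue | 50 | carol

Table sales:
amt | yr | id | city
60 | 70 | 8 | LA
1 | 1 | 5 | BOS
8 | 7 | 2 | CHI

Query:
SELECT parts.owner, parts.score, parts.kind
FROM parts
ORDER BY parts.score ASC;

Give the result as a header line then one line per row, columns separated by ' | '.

== RESULT ==
parts.owner | parts.score | parts.kind
bob | 1 | green
eve | 2 | blue
bob | 5 | blue
alice | 10 | green
carol | 50 | blue
carol | 70 | red

Derivation:
After SELECT (6 rows):
parts.owner | parts.score | parts.kind
bob | 1 | green
alice | 10 | green
carol | 70 | red
bob | 5 | blue
eve | 2 | blue
carol | 50 | blue
After ORDER BY (6 rows):
parts.owner | parts.score | parts.kind
bob | 1 | green
eve | 2 | blue
bob | 5 | blue
alice | 10 | green
carol | 50 | blue
carol | 70 | red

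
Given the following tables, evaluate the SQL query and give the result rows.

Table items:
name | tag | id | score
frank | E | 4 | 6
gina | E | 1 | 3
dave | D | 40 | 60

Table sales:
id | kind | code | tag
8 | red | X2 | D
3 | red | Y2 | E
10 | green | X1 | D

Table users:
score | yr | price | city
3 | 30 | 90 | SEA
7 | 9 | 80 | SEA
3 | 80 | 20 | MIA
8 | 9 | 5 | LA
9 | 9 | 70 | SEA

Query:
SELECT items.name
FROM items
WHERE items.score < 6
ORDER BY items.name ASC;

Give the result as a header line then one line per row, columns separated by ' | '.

After WHERE (1 rows):
items.name | items.tag | items.id | items.score
gina | E | 1 | 3
After SELECT (1 rows):
items.name
gina
After ORDER BY (1 rows):
items.name
gina

== RESULT ==
items.name
gina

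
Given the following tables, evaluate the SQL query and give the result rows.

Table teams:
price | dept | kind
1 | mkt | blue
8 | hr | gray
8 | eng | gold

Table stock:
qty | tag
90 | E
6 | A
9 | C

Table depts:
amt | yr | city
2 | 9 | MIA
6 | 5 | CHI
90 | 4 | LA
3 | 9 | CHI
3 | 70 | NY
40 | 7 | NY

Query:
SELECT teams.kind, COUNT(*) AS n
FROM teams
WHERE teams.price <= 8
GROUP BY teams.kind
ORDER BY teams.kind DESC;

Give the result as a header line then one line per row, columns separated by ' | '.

== RESULT ==
teams.kind | n
gray | 1
gold | 1
blue | 1

Derivation:
After WHERE (3 rows):
teams.price | teams.dept | teams.kind
1 | mkt | blue
8 | hr | gray
8 | eng | gold
After GROUP BY (3 rows):
teams.kind | n
blue | 1
gray | 1
gold | 1
After ORDER BY (3 rows):
teams.kind | n
gray | 1
gold | 1
blue | 1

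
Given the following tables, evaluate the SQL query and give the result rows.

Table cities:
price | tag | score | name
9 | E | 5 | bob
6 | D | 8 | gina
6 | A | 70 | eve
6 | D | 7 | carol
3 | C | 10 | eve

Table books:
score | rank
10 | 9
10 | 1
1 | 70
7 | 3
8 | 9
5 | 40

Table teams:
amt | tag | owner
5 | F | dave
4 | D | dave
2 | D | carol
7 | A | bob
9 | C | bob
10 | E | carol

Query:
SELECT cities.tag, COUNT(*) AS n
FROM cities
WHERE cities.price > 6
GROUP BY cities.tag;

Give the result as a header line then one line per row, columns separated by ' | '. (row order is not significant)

== RESULT ==
cities.tag | n
E | 1

Derivation:
After WHERE (1 rows):
cities.price | cities.tag | cities.score | cities.name
9 | E | 5 | bob
After GROUP BY (1 rows):
cities.tag | n
E | 1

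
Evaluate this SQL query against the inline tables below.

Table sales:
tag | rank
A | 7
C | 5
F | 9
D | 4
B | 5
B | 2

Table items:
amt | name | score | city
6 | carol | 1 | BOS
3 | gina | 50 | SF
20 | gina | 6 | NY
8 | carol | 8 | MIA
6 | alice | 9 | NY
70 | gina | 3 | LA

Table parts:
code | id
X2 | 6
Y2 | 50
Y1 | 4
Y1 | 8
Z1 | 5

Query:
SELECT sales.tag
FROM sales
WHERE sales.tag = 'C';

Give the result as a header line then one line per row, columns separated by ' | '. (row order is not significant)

== RESULT ==
sales.tag
C

Derivation:
After WHERE (1 rows):
sales.tag | sales.rank
C | 5
After SELECT (1 rows):
sales.tag
C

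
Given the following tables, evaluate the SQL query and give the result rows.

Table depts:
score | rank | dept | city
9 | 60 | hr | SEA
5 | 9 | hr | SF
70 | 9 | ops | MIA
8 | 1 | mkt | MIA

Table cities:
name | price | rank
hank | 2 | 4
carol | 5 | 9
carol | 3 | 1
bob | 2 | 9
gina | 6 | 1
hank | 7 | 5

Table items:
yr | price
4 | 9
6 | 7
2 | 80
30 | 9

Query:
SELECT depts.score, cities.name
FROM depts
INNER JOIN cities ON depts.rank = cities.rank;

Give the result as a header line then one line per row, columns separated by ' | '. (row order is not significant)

== RESULT ==
depts.score | cities.name
5 | carol
5 | bob
70 | carol
70 | bob
8 | carol
8 | gina

Derivation:
After JOIN cities (6 rows):
depts.score | depts.rank | depts.dept | depts.city | cities.name | cities.price | cities.rank
5 | 9 | hr | SF | carol | 5 | 9
5 | 9 | hr | SF | bob | 2 | 9
70 | 9 | ops | MIA | carol | 5 | 9
70 | 9 | ops | MIA | bob | 2 | 9
8 | 1 | mkt | MIA | carol | 3 | 1
8 | 1 | mkt | MIA | gina | 6 | 1
After SELECT (6 rows):
depts.score | cities.name
5 | carol
5 | bob
70 | carol
70 | bob
8 | carol
8 | gina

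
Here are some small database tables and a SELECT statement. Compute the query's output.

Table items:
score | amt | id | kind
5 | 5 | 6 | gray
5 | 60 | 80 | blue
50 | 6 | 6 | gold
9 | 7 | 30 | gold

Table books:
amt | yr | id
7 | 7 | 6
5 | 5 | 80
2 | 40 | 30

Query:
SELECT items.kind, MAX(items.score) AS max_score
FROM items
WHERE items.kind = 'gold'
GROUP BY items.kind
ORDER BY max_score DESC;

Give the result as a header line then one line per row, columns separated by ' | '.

After WHERE (2 rows):
items.score | items.amt | items.id | items.kind
50 | 6 | 6 | gold
9 | 7 | 30 | gold
After GROUP BY (1 rows):
items.kind | max_score
gold | 50
After ORDER BY (1 rows):
items.kind | max_score
gold | 50

== RESULT ==
items.kind | max_score
gold | 50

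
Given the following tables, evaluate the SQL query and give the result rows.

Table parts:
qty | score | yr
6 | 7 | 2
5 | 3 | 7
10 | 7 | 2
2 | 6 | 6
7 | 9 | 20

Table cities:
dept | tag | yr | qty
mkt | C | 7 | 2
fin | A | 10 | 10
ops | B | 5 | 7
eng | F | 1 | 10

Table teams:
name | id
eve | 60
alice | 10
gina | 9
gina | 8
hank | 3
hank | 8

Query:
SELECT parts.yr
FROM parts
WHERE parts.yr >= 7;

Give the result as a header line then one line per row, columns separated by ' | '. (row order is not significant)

After WHERE (2 rows):
parts.qty | parts.score | parts.yr
5 | 3 | 7
7 | 9 | 20
After SELECT (2 rows):
parts.yr
7
20

== RESULT ==
parts.yr
7
20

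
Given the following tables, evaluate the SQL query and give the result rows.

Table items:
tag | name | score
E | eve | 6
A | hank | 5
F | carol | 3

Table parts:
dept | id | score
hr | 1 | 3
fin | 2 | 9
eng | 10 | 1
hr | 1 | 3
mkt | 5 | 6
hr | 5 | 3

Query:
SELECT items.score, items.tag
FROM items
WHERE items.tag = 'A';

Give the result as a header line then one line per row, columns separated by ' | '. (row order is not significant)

== RESULT ==
items.score | items.tag
5 | A

Derivation:
After WHERE (1 rows):
items.tag | items.name | items.score
A | hank | 5
After SELECT (1 rows):
items.score | items.tag
5 | A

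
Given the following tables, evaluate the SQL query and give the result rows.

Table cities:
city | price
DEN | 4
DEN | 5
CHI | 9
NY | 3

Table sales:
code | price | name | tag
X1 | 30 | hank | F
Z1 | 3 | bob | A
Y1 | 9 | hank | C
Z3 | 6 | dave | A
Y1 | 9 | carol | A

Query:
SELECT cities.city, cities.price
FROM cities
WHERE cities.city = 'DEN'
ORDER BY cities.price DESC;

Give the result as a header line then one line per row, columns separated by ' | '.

After WHERE (2 rows):
cities.city | cities.price
DEN | 4
DEN | 5
After SELECT (2 rows):
cities.city | cities.price
DEN | 4
DEN | 5
After ORDER BY (2 rows):
cities.city | cities.price
DEN | 5
DEN | 4

== RESULT ==
cities.city | cities.price
DEN | 5
DEN | 4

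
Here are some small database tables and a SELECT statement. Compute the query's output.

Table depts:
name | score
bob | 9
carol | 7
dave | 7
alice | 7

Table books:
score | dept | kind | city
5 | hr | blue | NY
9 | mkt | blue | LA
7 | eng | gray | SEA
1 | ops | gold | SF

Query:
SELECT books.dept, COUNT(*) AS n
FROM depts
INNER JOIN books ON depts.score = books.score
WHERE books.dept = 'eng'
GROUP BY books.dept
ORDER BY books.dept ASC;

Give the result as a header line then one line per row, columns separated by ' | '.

After JOIN books (4 rows):
depts.name | depts.score | books.score | books.dept | books.kind | books.city
bob | 9 | 9 | mkt | blue | LA
carol | 7 | 7 | eng | gray | SEA
dave | 7 | 7 | eng | gray | SEA
alice | 7 | 7 | eng | gray | SEA
After WHERE (3 rows):
depts.name | depts.score | books.score | books.dept | books.kind | books.city
carol | 7 | 7 | eng | gray | SEA
dave | 7 | 7 | eng | gray | SEA
alice | 7 | 7 | eng | gray | SEA
After GROUP BY (1 rows):
books.dept | n
eng | 3
After ORDER BY (1 rows):
books.dept | n
eng | 3

== RESULT ==
books.dept | n
eng | 3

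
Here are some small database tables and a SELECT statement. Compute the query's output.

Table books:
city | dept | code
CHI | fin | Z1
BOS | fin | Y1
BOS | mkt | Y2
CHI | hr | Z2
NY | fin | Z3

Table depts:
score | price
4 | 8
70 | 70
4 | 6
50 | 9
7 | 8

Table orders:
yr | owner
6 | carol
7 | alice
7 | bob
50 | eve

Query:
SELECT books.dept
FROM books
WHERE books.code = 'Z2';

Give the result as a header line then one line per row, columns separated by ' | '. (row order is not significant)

== RESULT ==
books.dept
hr

Derivation:
After WHERE (1 rows):
books.city | books.dept | books.code
CHI | hr | Z2
After SELECT (1 rows):
books.dept
hr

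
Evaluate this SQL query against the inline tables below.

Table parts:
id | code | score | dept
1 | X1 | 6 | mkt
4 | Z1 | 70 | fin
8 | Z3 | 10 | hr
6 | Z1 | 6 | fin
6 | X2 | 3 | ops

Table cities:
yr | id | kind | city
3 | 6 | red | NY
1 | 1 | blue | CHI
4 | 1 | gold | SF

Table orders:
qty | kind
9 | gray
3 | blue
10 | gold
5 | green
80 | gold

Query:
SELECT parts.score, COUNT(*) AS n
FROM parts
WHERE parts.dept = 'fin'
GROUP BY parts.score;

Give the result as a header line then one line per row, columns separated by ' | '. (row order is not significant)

== RESULT ==
parts.score | n
70 | 1
6 | 1

Derivation:
After WHERE (2 rows):
parts.id | parts.code | parts.score | parts.dept
4 | Z1 | 70 | fin
6 | Z1 | 6 | fin
After GROUP BY (2 rows):
parts.score | n
70 | 1
6 | 1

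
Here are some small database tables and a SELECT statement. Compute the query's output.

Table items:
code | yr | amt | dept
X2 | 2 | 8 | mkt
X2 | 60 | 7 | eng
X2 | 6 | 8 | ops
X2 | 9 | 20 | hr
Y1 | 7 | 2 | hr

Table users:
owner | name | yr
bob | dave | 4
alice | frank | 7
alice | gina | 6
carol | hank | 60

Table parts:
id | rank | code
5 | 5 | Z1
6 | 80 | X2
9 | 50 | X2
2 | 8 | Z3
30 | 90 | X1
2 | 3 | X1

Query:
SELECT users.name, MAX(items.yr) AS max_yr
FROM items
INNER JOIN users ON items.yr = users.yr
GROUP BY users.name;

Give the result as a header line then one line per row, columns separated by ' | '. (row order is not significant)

== RESULT ==
users.name | max_yr
hank | 60
gina | 6
frank | 7

Derivation:
After JOIN users (3 rows):
items.code | items.yr | items.amt | items.dept | users.owner | users.name | users.yr
X2 | 60 | 7 | eng | carol | hank | 60
X2 | 6 | 8 | ops | alice | gina | 6
Y1 | 7 | 2 | hr | alice | frank | 7
After GROUP BY (3 rows):
users.name | max_yr
hank | 60
gina | 6
frank | 7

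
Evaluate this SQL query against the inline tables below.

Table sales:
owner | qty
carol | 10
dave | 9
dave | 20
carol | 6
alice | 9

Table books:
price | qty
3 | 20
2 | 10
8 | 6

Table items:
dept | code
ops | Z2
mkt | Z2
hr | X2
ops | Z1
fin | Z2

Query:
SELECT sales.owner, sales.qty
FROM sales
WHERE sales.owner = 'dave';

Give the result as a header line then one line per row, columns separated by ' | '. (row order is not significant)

== RESULT ==
sales.owner | sales.qty
dave | 9
dave | 20

Derivation:
After WHERE (2 rows):
sales.owner | sales.qty
dave | 9
dave | 20
After SELECT (2 rows):
sales.owner | sales.qty
dave | 9
dave | 20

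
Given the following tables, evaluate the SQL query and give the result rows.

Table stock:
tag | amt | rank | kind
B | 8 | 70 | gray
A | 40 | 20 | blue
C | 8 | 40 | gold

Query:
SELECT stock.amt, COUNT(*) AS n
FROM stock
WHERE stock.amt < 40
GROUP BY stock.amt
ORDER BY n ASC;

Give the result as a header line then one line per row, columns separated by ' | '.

== RESULT ==
stock.amt | n
8 | 2

Derivation:
After WHERE (2 rows):
stock.tag | stock.amt | stock.rank | stock.kind
B | 8 | 70 | gray
C | 8 | 40 | gold
After GROUP BY (1 rows):
stock.amt | n
8 | 2
After ORDER BY (1 rows):
stock.amt | n
8 | 2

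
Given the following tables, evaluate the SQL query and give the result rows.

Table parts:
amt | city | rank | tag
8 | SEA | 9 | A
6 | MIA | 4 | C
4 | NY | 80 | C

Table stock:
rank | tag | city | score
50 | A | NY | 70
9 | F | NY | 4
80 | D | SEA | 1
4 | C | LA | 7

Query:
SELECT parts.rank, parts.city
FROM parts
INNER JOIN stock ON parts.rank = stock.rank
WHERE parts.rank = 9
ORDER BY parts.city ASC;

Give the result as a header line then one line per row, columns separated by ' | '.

== RESULT ==
parts.rank | parts.city
9 | SEA

Derivation:
After JOIN stock (3 rows):
parts.amt | parts.city | parts.rank | parts.tag | stock.rank | stock.tag | stock.city | stock.score
8 | SEA | 9 | A | 9 | F | NY | 4
6 | MIA | 4 | C | 4 | C | LA | 7
4 | NY | 80 | C | 80 | D | SEA | 1
After WHERE (1 rows):
parts.amt | parts.city | parts.rank | parts.tag | stock.rank | stock.tag | stock.city | stock.score
8 | SEA | 9 | A | 9 | F | NY | 4
After SELECT (1 rows):
parts.rank | parts.city
9 | SEA
After ORDER BY (1 rows):
parts.rank | parts.city
9 | SEA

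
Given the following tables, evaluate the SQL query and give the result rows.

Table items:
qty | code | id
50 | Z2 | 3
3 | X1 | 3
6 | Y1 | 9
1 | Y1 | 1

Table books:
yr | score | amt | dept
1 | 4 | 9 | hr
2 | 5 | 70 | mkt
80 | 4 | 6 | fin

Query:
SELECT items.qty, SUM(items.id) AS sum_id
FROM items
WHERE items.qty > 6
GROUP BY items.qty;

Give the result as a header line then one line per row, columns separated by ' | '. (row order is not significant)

After WHERE (1 rows):
items.qty | items.code | items.id
50 | Z2 | 3
After GROUP BY (1 rows):
items.qty | sum_id
50 | 3

== RESULT ==
items.qty | sum_id
50 | 3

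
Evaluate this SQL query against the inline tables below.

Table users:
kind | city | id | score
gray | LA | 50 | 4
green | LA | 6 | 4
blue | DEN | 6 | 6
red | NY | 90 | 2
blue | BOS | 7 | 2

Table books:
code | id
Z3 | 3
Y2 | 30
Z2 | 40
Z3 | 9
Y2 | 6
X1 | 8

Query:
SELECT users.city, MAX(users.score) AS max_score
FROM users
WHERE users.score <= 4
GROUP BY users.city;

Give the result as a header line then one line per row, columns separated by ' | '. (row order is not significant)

After WHERE (4 rows):
users.kind | users.city | users.id | users.score
gray | LA | 50 | 4
green | LA | 6 | 4
red | NY | 90 | 2
blue | BOS | 7 | 2
After GROUP BY (3 rows):
users.city | max_score
LA | 4
NY | 2
BOS | 2

== RESULT ==
users.city | max_score
LA | 4
NY | 2
BOS | 2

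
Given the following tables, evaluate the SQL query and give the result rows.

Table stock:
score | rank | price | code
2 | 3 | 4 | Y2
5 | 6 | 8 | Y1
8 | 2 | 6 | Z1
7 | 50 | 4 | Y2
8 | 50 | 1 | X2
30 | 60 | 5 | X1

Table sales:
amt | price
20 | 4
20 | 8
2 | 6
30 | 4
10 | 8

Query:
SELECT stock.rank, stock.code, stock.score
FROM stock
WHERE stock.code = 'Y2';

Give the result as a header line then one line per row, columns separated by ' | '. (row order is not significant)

== RESULT ==
stock.rank | stock.code | stock.score
3 | Y2 | 2
50 | Y2 | 7

Derivation:
After WHERE (2 rows):
stock.score | stock.rank | stock.price | stock.code
2 | 3 | 4 | Y2
7 | 50 | 4 | Y2
After SELECT (2 rows):
stock.rank | stock.code | stock.score
3 | Y2 | 2
50 | Y2 | 7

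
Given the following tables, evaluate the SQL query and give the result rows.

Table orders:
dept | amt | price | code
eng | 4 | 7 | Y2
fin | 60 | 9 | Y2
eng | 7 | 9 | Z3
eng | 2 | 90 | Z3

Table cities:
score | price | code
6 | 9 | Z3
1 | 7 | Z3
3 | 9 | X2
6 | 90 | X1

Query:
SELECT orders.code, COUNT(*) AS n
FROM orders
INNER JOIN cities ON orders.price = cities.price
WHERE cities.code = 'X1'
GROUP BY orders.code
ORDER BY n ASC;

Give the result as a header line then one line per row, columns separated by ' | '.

After JOIN cities (6 rows):
orders.dept | orders.amt | orders.price | orders.code | cities.score | cities.price | cities.code
eng | 4 | 7 | Y2 | 1 | 7 | Z3
fin | 60 | 9 | Y2 | 6 | 9 | Z3
fin | 60 | 9 | Y2 | 3 | 9 | X2
eng | 7 | 9 | Z3 | 6 | 9 | Z3
eng | 7 | 9 | Z3 | 3 | 9 | X2
eng | 2 | 90 | Z3 | 6 | 90 | X1
After WHERE (1 rows):
orders.dept | orders.amt | orders.price | orders.code | cities.score | cities.price | cities.code
eng | 2 | 90 | Z3 | 6 | 90 | X1
After GROUP BY (1 rows):
orders.code | n
Z3 | 1
After ORDER BY (1 rows):
orders.code | n
Z3 | 1

== RESULT ==
orders.code | n
Z3 | 1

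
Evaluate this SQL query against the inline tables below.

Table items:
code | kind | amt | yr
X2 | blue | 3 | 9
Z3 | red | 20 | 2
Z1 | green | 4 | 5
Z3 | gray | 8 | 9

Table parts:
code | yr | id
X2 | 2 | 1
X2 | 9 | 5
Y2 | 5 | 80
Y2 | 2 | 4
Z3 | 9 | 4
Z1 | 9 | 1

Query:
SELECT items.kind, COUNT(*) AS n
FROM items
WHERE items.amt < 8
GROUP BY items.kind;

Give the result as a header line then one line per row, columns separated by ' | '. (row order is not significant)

== RESULT ==
items.kind | n
blue | 1
green | 1

Derivation:
After WHERE (2 rows):
items.code | items.kind | items.amt | items.yr
X2 | blue | 3 | 9
Z1 | green | 4 | 5
After GROUP BY (2 rows):
items.kind | n
blue | 1
green | 1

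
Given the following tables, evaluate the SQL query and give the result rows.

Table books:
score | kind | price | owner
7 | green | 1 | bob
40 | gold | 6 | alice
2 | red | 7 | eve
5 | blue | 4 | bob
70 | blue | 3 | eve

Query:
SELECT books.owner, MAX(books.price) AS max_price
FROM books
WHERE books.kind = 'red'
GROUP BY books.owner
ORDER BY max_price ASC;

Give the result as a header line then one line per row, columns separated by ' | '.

== RESULT ==
books.owner | max_price
eve | 7

Derivation:
After WHERE (1 rows):
books.score | books.kind | books.price | books.owner
2 | red | 7 | eve
After GROUP BY (1 rows):
books.owner | max_price
eve | 7
After ORDER BY (1 rows):
books.owner | max_price
eve | 7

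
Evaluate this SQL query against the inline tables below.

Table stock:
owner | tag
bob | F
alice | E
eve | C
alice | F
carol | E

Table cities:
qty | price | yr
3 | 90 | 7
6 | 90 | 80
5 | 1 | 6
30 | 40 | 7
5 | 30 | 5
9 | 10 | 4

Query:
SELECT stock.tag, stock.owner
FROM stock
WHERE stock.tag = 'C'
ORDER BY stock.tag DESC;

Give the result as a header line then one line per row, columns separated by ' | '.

After WHERE (1 rows):
stock.owner | stock.tag
eve | C
After SELECT (1 rows):
stock.tag | stock.owner
C | eve
After ORDER BY (1 rows):
stock.tag | stock.owner
C | eve

== RESULT ==
stock.tag | stock.owner
C | eve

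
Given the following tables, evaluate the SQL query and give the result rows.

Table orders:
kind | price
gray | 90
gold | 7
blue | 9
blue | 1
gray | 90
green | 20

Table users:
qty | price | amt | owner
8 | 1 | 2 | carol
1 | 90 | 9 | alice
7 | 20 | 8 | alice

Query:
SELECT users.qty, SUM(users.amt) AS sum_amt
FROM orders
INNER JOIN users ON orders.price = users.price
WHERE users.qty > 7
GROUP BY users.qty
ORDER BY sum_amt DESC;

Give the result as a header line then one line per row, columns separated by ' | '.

== RESULT ==
users.qty | sum_amt
8 | 2

Derivation:
After JOIN users (4 rows):
orders.kind | orders.price | users.qty | users.price | users.amt | users.owner
gray | 90 | 1 | 90 | 9 | alice
blue | 1 | 8 | 1 | 2 | carol
gray | 90 | 1 | 90 | 9 | alice
green | 20 | 7 | 20 | 8 | alice
After WHERE (1 rows):
orders.kind | orders.price | users.qty | users.price | users.amt | users.owner
blue | 1 | 8 | 1 | 2 | carol
After GROUP BY (1 rows):
users.qty | sum_amt
8 | 2
After ORDER BY (1 rows):
users.qty | sum_amt
8 | 2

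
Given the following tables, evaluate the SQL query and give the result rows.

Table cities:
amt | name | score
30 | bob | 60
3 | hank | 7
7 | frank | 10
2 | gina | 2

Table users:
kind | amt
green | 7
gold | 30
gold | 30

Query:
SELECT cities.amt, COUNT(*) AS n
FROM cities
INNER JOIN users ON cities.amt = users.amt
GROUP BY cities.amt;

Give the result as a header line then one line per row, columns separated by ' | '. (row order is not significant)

== RESULT ==
cities.amt | n
30 | 2
7 | 1

Derivation:
After JOIN users (3 rows):
cities.amt | cities.name | cities.score | users.kind | users.amt
30 | bob | 60 | gold | 30
30 | bob | 60 | gold | 30
7 | frank | 10 | green | 7
After GROUP BY (2 rows):
cities.amt | n
30 | 2
7 | 1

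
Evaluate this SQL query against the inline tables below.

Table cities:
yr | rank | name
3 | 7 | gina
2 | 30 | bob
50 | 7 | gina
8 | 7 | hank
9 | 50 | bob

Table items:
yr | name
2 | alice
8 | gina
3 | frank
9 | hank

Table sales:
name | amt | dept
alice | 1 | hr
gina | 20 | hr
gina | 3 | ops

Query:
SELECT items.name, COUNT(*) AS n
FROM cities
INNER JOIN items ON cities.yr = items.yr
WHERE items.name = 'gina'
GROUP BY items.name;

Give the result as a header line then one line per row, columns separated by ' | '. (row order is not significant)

== RESULT ==
items.name | n
gina | 1

Derivation:
After JOIN items (4 rows):
cities.yr | cities.rank | cities.name | items.yr | items.name
3 | 7 | gina | 3 | frank
2 | 30 | bob | 2 | alice
8 | 7 | hank | 8 | gina
9 | 50 | bob | 9 | hank
After WHERE (1 rows):
cities.yr | cities.rank | cities.name | items.yr | items.name
8 | 7 | hank | 8 | gina
After GROUP BY (1 rows):
items.name | n
gina | 1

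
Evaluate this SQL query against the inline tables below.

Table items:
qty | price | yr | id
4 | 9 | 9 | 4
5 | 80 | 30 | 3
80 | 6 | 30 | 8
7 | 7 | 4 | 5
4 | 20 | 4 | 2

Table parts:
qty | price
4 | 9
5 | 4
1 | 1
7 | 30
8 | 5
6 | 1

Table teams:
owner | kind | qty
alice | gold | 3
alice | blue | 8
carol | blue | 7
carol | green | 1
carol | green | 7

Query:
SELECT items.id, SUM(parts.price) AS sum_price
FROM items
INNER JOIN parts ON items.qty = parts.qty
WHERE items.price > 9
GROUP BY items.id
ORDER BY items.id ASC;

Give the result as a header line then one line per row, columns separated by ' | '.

== RESULT ==
items.id | sum_price
2 | 9
3 | 4

Derivation:
After JOIN parts (4 rows):
items.qty | items.price | items.yr | items.id | parts.qty | parts.price
4 | 9 | 9 | 4 | 4 | 9
5 | 80 | 30 | 3 | 5 | 4
7 | 7 | 4 | 5 | 7 | 30
4 | 20 | 4 | 2 | 4 | 9
After WHERE (2 rows):
items.qty | items.price | items.yr | items.id | parts.qty | parts.price
5 | 80 | 30 | 3 | 5 | 4
4 | 20 | 4 | 2 | 4 | 9
After GROUP BY (2 rows):
items.id | sum_price
3 | 4
2 | 9
After ORDER BY (2 rows):
items.id | sum_price
2 | 9
3 | 4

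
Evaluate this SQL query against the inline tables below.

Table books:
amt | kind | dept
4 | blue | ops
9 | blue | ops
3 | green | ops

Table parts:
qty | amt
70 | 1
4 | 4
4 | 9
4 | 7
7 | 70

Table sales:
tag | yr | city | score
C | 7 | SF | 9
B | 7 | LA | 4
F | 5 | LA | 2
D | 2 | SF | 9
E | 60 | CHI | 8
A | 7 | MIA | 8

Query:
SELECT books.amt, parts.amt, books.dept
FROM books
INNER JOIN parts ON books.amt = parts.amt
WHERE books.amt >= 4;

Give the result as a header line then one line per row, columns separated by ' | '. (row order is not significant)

After JOIN parts (2 rows):
books.amt | books.kind | books.dept | parts.qty | parts.amt
4 | blue | ops | 4 | 4
9 | blue | ops | 4 | 9
After WHERE (2 rows):
books.amt | books.kind | books.dept | parts.qty | parts.amt
4 | blue | ops | 4 | 4
9 | blue | ops | 4 | 9
After SELECT (2 rows):
books.amt | parts.amt | books.dept
4 | 4 | ops
9 | 9 | ops

== RESULT ==
books.amt | parts.amt | books.dept
4 | 4 | ops
9 | 9 | ops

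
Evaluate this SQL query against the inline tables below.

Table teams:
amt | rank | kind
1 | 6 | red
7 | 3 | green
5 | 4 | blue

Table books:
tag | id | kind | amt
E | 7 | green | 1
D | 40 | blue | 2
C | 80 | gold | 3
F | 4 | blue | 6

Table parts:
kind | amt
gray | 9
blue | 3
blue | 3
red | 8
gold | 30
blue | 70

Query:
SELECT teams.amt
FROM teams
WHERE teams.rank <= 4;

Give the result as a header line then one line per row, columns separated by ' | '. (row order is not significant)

== RESULT ==
teams.amt
7
5

Derivation:
After WHERE (2 rows):
teams.amt | teams.rank | teams.kind
7 | 3 | green
5 | 4 | blue
After SELECT (2 rows):
teams.amt
7
5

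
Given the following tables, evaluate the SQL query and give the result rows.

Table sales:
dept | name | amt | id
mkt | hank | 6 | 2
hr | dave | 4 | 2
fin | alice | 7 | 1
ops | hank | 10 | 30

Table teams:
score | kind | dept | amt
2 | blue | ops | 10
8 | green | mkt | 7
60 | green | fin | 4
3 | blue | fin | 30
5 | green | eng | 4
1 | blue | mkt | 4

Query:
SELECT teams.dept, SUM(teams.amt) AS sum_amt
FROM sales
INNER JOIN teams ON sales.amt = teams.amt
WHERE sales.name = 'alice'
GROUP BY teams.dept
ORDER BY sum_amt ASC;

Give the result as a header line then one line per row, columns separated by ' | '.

== RESULT ==
teams.dept | sum_amt
mkt | 7

Derivation:
After JOIN teams (5 rows):
sales.dept | sales.name | sales.amt | sales.id | teams.score | teams.kind | teams.dept | teams.amt
hr | dave | 4 | 2 | 60 | green | fin | 4
hr | dave | 4 | 2 | 5 | green | eng | 4
hr | dave | 4 | 2 | 1 | blue | mkt | 4
fin | alice | 7 | 1 | 8 | green | mkt | 7
ops | hank | 10 | 30 | 2 | blue | ops | 10
After WHERE (1 rows):
sales.dept | sales.name | sales.amt | sales.id | teams.score | teams.kind | teams.dept | teams.amt
fin | alice | 7 | 1 | 8 | green | mkt | 7
After GROUP BY (1 rows):
teams.dept | sum_amt
mkt | 7
After ORDER BY (1 rows):
teams.dept | sum_amt
mkt | 7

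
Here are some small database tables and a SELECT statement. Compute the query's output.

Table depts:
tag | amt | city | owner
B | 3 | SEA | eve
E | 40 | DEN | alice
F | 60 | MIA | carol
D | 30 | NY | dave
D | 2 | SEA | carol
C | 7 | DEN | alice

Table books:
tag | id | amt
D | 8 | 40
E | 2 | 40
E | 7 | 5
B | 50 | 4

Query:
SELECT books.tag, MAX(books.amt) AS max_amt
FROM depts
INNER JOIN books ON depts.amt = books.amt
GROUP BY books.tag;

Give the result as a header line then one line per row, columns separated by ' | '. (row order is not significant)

== RESULT ==
books.tag | max_amt
D | 40
E | 40

Derivation:
After JOIN books (2 rows):
depts.tag | depts.amt | depts.city | depts.owner | books.tag | books.id | books.amt
E | 40 | DEN | alice | D | 8 | 40
E | 40 | DEN | alice | E | 2 | 40
After GROUP BY (2 rows):
books.tag | max_amt
D | 40
E | 40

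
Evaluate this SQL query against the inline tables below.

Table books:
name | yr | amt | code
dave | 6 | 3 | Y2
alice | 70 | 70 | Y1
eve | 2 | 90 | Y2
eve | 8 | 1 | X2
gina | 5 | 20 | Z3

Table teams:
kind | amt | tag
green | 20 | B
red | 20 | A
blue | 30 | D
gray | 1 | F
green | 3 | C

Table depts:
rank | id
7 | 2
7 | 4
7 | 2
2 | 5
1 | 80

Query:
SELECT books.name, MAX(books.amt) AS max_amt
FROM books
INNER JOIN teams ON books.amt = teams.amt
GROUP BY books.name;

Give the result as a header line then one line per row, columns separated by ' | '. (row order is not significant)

After JOIN teams (4 rows):
books.name | books.yr | books.amt | books.code | teams.kind | teams.amt | teams.tag
dave | 6 | 3 | Y2 | green | 3 | C
eve | 8 | 1 | X2 | gray | 1 | F
gina | 5 | 20 | Z3 | green | 20 | B
gina | 5 | 20 | Z3 | red | 20 | A
After GROUP BY (3 rows):
books.name | max_amt
dave | 3
eve | 1
gina | 20

== RESULT ==
books.name | max_amt
dave | 3
eve | 1
gina | 20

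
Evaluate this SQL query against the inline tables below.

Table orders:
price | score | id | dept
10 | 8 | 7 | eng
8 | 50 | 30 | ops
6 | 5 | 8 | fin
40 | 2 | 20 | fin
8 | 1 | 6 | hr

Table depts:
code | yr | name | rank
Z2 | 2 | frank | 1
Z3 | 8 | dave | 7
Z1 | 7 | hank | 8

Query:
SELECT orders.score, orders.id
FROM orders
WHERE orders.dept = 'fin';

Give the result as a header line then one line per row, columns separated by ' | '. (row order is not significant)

After WHERE (2 rows):
orders.price | orders.score | orders.id | orders.dept
6 | 5 | 8 | fin
40 | 2 | 20 | fin
After SELECT (2 rows):
orders.score | orders.id
5 | 8
2 | 20

== RESULT ==
orders.score | orders.id
5 | 8
2 | 20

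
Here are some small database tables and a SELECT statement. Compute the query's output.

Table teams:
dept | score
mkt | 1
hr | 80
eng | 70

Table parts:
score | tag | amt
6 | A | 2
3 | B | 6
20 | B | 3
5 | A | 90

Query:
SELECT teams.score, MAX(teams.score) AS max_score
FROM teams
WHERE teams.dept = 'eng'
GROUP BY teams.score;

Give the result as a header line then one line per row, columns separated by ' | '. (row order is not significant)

After WHERE (1 rows):
teams.dept | teams.score
eng | 70
After GROUP BY (1 rows):
teams.score | max_score
70 | 70

== RESULT ==
teams.score | max_score
70 | 70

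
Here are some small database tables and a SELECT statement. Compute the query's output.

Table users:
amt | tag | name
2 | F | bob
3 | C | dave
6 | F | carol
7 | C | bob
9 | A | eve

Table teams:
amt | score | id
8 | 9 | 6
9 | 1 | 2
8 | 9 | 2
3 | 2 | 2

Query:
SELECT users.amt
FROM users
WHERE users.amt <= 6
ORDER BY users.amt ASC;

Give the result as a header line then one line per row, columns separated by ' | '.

== RESULT ==
users.amt
2
3
6

Derivation:
After WHERE (3 rows):
users.amt | users.tag | users.name
2 | F | bob
3 | C | dave
6 | F | carol
After SELECT (3 rows):
users.amt
2
3
6
After ORDER BY (3 rows):
users.amt
2
3
6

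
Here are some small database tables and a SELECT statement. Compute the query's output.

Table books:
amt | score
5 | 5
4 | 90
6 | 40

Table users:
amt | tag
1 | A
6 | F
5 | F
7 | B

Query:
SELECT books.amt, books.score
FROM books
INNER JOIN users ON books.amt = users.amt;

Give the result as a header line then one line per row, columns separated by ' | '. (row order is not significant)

== RESULT ==
books.amt | books.score
5 | 5
6 | 40

Derivation:
After JOIN users (2 rows):
books.amt | books.score | users.amt | users.tag
5 | 5 | 5 | F
6 | 40 | 6 | F
After SELECT (2 rows):
books.amt | books.score
5 | 5
6 | 40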